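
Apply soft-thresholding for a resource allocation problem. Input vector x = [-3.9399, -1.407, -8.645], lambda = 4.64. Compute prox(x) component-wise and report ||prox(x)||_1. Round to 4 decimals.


Soft-thresholding with lambda = 4.64:
prox(-3.9399) = sign(-3.9399)*max(|-3.9399| - 4.64, 0) = 0.0
prox(-1.407) = sign(-1.407)*max(|-1.407| - 4.64, 0) = 0.0
prox(-8.645) = sign(-8.645)*max(|-8.645| - 4.64, 0) = -4.005
prox(x) = [0.0, 0.0, -4.005]
||prox(x)||_1 = 0.0 + 0.0 + 4.005 = 4.005


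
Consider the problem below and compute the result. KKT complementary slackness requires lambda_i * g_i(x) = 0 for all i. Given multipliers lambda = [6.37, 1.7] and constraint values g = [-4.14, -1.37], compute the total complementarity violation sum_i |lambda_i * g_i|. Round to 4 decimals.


KKT complementary slackness check:
lambda_1 * g_1 = 6.37 * -4.14 = -26.3718
lambda_2 * g_2 = 1.7 * -1.37 = -2.329
Total violation = 26.3718 + 2.329 = 28.7008


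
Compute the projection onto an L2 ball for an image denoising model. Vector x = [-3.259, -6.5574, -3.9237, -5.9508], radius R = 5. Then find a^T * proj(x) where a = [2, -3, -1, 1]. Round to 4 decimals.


Step 1: Compute ||x|| (intermediates to 6 decimals).
||x|| = sqrt((-3.259)^2 + (-6.5574)^2 + (-3.9237)^2 + (-5.9508)^2) = 10.219003
Step 2: Project.
Since ||x|| > R, scale = R/||x|| = 5/10.219003 = 0.489285, proj(x) = scale * x
proj(x) = [-1.59458, -3.208437, -1.919808, -2.911637]
Step 3: Dot product.
a^T * proj(x) = 2*(-1.59458) - 3*(-3.208437) - 1*(-1.919808) + 1*(-2.911637) = 5.4443


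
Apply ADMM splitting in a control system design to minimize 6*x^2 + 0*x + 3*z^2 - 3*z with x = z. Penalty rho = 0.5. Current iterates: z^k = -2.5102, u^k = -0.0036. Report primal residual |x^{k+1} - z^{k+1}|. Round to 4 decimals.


ADMM iteration with rho = 0.5, z^k = -2.5102, u^k = -0.0036
Step 1: x-update.
Minimize 6*x^2 + 0*x + (0.5/2)*(x + 2.5102 - 0.0036)^2
FOC: (2*6 + 0.5)*x = 0 + 0.5*(-2.5102 + 0.0036)
x^{k+1} = -0.1003
Step 2: z-update.
Minimize 3*z^2 - 3*z + (0.5/2)*(-0.1003 - z - 0.0036)^2
FOC: (2*3 + 0.5)*z = 3 + 0.5*(-0.1003 - 0.0036)
z^{k+1} = 0.4535
Step 3: u-update.
u^{k+1} = -0.0036 - 0.1003 - 0.4535 = -0.5574
Step 4: Primal residual = |-0.1003 - 0.4535| = 0.5538


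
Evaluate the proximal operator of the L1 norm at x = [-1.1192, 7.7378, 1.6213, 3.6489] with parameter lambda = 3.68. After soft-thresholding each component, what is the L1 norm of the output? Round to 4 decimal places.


Soft-thresholding with lambda = 3.68:
prox(-1.1192) = sign(-1.1192)*max(|-1.1192| - 3.68, 0) = 0.0
prox(7.7378) = sign(7.7378)*max(|7.7378| - 3.68, 0) = 4.0578
prox(1.6213) = sign(1.6213)*max(|1.6213| - 3.68, 0) = 0.0
prox(3.6489) = sign(3.6489)*max(|3.6489| - 3.68, 0) = 0.0
prox(x) = [0.0, 4.0578, 0.0, 0.0]
||prox(x)||_1 = 0.0 + 4.0578 + 0.0 + 0.0 = 4.0578


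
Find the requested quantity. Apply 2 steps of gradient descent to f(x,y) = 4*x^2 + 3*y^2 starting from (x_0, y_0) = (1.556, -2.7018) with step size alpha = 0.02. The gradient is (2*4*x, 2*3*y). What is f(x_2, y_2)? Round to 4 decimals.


Gradient descent on f(x,y) = 4*x^2 + 3*y^2.
Starting point: (1.556, -2.7018), alpha = 0.02
Step 1: grad_x = 2*4*1.556 = 12.448, grad_y = 2*3*-2.7018 = -16.2108
  x_1 = 1.556 - 0.02*12.448 = 1.307
  y_1 = -2.7018 - 0.02*-16.2108 = -2.3776
Step 2: grad_x = 2*4*1.307 = 10.4563, grad_y = 2*3*-2.3776 = -14.2655
  x_2 = 1.307 - 0.02*10.4563 = 1.0979
  y_2 = -2.3776 - 0.02*-14.2655 = -2.0923
f(1.0979, -2.0923) = 4*1.0979^2 + 3*(-2.0923)^2 = 17.9545


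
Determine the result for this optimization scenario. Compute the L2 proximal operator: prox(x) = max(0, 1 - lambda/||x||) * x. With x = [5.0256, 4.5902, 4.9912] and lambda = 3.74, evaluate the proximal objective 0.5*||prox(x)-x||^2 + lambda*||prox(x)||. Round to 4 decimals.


Step 1: Compute ||x||.
||x|| = 8.4403
Step 2: Compute scaling factor.
scale = max(0, 1 - 3.74/8.4403) = 0.5569
Step 3: prox(x) = [2.7987, 2.5562, 2.7795]
||prox(x)|| = 4.7003
Step 4: Proximal objective.
0.5*||prox-x||^2 = 6.9938
lambda*||prox|| = 17.5791
Total = 24.5729


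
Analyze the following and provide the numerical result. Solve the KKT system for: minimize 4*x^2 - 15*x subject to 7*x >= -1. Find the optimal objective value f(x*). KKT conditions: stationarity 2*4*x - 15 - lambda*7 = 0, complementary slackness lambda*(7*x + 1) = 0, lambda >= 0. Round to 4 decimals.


Step 1: Try lambda = 0 (constraint inactive).
Stationarity: 2*4*x - 15 = 0
x* = 15/(2*4) = 1.875
Check constraint: 7*1.875 = 13.125 >= -1 -- satisfied.
Step 2: Compute optimal value.
f(x*) = 4*1.875^2 - 15*1.875 = -14.0625


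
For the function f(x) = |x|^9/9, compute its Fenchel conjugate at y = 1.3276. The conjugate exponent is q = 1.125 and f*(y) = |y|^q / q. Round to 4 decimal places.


The conjugate exponent q satisfies 1/p + 1/q = 1.
p = 9, so q = 9/(9 - 1) = 1.125
|y|^q = 1.3276^1.125 = 1.3755
f*(1.3276) = 1.3755 / 1.125 = 1.2226


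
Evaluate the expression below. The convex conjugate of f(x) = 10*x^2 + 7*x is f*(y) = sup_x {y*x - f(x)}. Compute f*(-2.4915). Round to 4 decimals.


f*(y) = sup_x {y*x - a*x^2 - b*x} = sup_x {(y-b)*x - a*x^2}
FOC: (y - b) - 2a*x = 0 => x* = (y - b)/(2a)
x* = (-2.4915 - 7)/(2*10) = -0.4746
f*(-2.4915) = (y-b)^2/(4a) = (-2.4915 - 7)^2/(4*10)
= 90.0886/40 = 2.2522


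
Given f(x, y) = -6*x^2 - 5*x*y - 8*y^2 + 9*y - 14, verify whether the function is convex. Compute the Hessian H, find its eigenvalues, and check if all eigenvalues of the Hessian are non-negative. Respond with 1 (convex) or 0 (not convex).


The Hessian of f(x,y) = -6*x^2 - 5*x*y - 8*y^2 + 9*y - 14 is:
H = [[-12, -5], [-5, -16]]
Trace = -12 - 16 = -28
Determinant = -12*-16 - (-5)^2 = 167
Discriminant = (-28)^2 - 4*167 = 116.0
Eigenvalues: lambda_1 = -19.3852, lambda_2 = -8.6148
The function is not convex.

0


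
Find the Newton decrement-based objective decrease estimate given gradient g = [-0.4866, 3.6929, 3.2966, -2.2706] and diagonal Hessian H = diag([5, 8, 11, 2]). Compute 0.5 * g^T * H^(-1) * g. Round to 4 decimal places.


Step 1: H is diagonal, so H^(-1) * g = [-0.0973, 0.4616, 0.2997, -1.1353].
Step 2: g^T H^(-1) g = sum_i g_i^2 / H_ii
  = (-0.4866)^2/5 + (3.6929)^2/8 + (3.2966)^2/11 + (-2.2706)^2/2
  = 0.0474 + 1.7047 + 0.988 + 2.5778 = 5.3178
Step 3: Objective decrease = 0.5 * g^T H^(-1) g = 2.6589


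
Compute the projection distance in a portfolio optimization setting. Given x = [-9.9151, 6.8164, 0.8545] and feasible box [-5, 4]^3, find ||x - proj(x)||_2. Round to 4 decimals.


Project each component onto [-5, 4].
clip(-9.9151) = -5.0, clip(6.8164) = 4.0, clip(0.8545) = 0.8545
Projection = [-5.0, 4.0, 0.8545]
Squared diffs: [24.1582, 7.9321, 0.0]
Distance = sqrt(32.0903) = 5.6648


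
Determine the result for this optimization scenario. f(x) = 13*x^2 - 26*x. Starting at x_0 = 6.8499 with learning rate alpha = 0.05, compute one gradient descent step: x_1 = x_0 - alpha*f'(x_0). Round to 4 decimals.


We compute the gradient at x_0 and apply the update.
f'(x) = 26*x - 26
f'(6.8499) = 26*6.8499 - 26 = 152.0974
x_1 = 6.8499 - 0.05*152.0974 = -0.755


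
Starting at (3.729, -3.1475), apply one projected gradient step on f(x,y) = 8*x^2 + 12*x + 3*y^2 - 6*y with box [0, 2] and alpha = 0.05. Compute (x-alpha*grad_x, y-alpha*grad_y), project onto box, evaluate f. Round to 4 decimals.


Step 1: Compute gradient at (3.729, -3.1475).
grad_x = 2*8*3.729 + 12 = 71.664
grad_y = 2*3*-3.1475 - 6 = -24.885
Step 2: Gradient step.
x_raw = 3.729 - 0.05*71.664 = 0.1458
y_raw = -3.1475 - 0.05*-24.885 = -1.9033
Step 3: Project onto [0, 2].
x_proj = clip(0.1458) = 0.1458
y_proj = clip(-1.9033) = 0.0
Step 4: Evaluate f.
f(0.1458, 0.0) = 1.9197


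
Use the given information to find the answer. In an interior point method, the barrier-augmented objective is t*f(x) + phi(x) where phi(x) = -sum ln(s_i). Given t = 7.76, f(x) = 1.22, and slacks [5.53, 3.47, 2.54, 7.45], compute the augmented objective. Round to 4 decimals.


Step 1: Compute log-barrier.
ln values: [1.7102, 1.2442, 0.9322, 2.0082]
phi = -(1.7102 + 1.2442 + 0.9322 + 2.0082) = -5.8947
Step 2: Compute augmented objective.
t*f(x) = 7.76*1.22 = 9.4672
Total = 9.4672 - 5.8947 = 3.5725


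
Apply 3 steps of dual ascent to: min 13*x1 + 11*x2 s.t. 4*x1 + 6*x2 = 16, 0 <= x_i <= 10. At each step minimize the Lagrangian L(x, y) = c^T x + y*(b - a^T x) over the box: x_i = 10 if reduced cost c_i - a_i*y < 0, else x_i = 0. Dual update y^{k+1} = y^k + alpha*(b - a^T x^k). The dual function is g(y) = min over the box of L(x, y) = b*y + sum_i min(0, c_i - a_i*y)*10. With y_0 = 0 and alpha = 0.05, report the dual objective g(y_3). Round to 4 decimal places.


Dual ascent for LP: min 13*x1 + 11*x2, 4*x1 + 6*x2 = 16, 0 <= x_i <= 10
Step 1: y^k = 0.0, reduced costs: (13.0, 11.0)
  x^k = (0.0, 0.0), subgradient = b - a^T x = 16.0
  y^{k+1} = 0.0 + 0.05*16.0 = 0.8
Step 2: y^k = 0.8, reduced costs: (9.8, 6.2)
  x^k = (0.0, 0.0), subgradient = b - a^T x = 16.0
  y^{k+1} = 0.8 + 0.05*16.0 = 1.6
Step 3: y^k = 1.6, reduced costs: (6.6, 1.4)
  x^k = (0.0, 0.0), subgradient = b - a^T x = 16.0
  y^{k+1} = 1.6 + 0.05*16.0 = 2.4
Dual objective at y_3 = 2.4: reduced costs (3.4, -3.4), box minimizer x = (0.0, 10.0)
g(y_3) = b*y + (c1 - a1*y)*x1 + (c2 - a2*y)*x2 = 16*2.4 + 3.4*0.0 + (-3.4)*10.0 = 38.4 + 0.0 - 34.0 = 4.4


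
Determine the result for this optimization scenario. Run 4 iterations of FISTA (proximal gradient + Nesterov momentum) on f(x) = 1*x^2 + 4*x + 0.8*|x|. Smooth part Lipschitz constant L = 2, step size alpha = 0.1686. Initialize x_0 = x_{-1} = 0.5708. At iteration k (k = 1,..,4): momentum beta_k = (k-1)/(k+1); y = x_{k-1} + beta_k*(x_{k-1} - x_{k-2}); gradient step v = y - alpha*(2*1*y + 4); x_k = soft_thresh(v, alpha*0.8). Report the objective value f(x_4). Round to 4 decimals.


FISTA on f(x) = 1*x^2 + 4*x + 0.8*|x|
L = 2, alpha = 0.1686
Iteration 1: beta = 0.0, y = 0.5708 + 0.0*(0.5708 - 0.5708) = 0.5708
  grad(y) = 5.1416, v = y - alpha*grad = -0.2961
  prox(v) = soft_thresh(-0.2961, 0.1349) = -0.1612
Iteration 2: beta = 0.3333, y = -0.1612 + 0.3333*(-0.1612 - 0.5708) = -0.4052
  grad(y) = 3.1896, v = y - alpha*grad = -0.943
  prox(v) = soft_thresh(-0.943, 0.1349) = -0.8081
Iteration 3: beta = 0.5, y = -0.8081 + 0.5*(-0.8081 + 0.1612) = -1.1315
  grad(y) = 1.737, v = y - alpha*grad = -1.4244
  prox(v) = soft_thresh(-1.4244, 0.1349) = -1.2895
Iteration 4: beta = 0.6, y = -1.2895 + 0.6*(-1.2895 + 0.8081) = -1.5783
  grad(y) = 0.8433, v = y - alpha*grad = -1.7205
  prox(v) = soft_thresh(-1.7205, 0.1349) = -1.5856
f(x_4) = 1*(-1.5856)^2 + 4*(-1.5856) + 0.8*|-1.5856| = -2.5598


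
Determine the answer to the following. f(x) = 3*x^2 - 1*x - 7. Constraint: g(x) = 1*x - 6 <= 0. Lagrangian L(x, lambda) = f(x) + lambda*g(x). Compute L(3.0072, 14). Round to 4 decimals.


Step 1: Evaluate f(x).
f(3.0072) = 3*3.0072^2 - 1*3.0072 - 7 = 17.1226
Step 2: Evaluate g(x).
g(3.0072) = 1*3.0072 - 6 = -2.9928
Step 3: Compute Lagrangian.
L = 17.1226 + 14*-2.9928 = -24.7766


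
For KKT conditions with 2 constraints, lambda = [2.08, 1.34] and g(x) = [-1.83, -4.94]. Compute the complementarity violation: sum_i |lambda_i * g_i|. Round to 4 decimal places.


KKT complementary slackness check:
lambda_1 * g_1 = 2.08 * -1.83 = -3.8064
lambda_2 * g_2 = 1.34 * -4.94 = -6.6196
Total violation = 3.8064 + 6.6196 = 10.426


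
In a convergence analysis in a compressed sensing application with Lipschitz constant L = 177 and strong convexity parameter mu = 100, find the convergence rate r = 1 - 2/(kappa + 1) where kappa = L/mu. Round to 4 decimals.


Step 1: Compute the condition number.
kappa = L/mu = 177/100 = 1.77
Step 2: Compute the convergence rate.
r = 1 - 2/(kappa + 1) = 1 - 2*mu/(L + mu) = (L - mu)/(L + mu) = 77/277 = 0.278


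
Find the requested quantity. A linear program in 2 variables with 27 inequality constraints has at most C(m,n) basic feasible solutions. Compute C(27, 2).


Each vertex corresponds to some choice of n active constraints out of m, so the number of vertices is at most C(m, n) = m! / (n!(m-n)!).
m = 27, n = 2
Numerator: 27 * 26
Denominator: 2! = 2
C(27, 2) = 351


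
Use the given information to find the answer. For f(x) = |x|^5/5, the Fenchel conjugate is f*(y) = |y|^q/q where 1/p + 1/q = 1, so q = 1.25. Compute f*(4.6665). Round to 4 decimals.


The conjugate exponent q satisfies 1/p + 1/q = 1.
p = 5, so q = 5/(5 - 1) = 1.25
|y|^q = 4.6665^1.25 = 6.8587
f*(4.6665) = 6.8587 / 1.25 = 5.4869


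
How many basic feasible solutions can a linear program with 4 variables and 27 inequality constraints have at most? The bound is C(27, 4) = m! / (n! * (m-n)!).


Each vertex corresponds to some choice of n active constraints out of m, so the number of vertices is at most C(m, n) = m! / (n!(m-n)!).
m = 27, n = 4
Numerator: 27 * 26 * 25 * 24
Denominator: 4! = 24
C(27, 4) = 17550


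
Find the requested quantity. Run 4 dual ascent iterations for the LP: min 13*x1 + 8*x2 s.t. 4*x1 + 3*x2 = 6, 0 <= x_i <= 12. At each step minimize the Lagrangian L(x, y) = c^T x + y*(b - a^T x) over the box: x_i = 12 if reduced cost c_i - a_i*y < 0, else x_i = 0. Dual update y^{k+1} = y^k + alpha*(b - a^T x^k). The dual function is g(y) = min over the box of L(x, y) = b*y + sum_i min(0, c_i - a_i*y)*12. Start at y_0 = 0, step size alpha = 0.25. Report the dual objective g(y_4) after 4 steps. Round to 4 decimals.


Dual ascent for LP: min 13*x1 + 8*x2, 4*x1 + 3*x2 = 6, 0 <= x_i <= 12
Step 1: y^k = 0.0, reduced costs: (13.0, 8.0)
  x^k = (0.0, 0.0), subgradient = b - a^T x = 6.0
  y^{k+1} = 0.0 + 0.25*6.0 = 1.5
Step 2: y^k = 1.5, reduced costs: (7.0, 3.5)
  x^k = (0.0, 0.0), subgradient = b - a^T x = 6.0
  y^{k+1} = 1.5 + 0.25*6.0 = 3.0
Step 3: y^k = 3.0, reduced costs: (1.0, -1.0)
  x^k = (0.0, 12.0), subgradient = b - a^T x = -30.0
  y^{k+1} = 3.0 + 0.25*-30.0 = -4.5
Step 4: y^k = -4.5, reduced costs: (31.0, 21.5)
  x^k = (0.0, 0.0), subgradient = b - a^T x = 6.0
  y^{k+1} = -4.5 + 0.25*6.0 = -3.0
Dual objective at y_4 = -3.0: reduced costs (25.0, 17.0), box minimizer x = (0.0, 0.0)
g(y_4) = b*y + (c1 - a1*y)*x1 + (c2 - a2*y)*x2 = 6*(-3.0) + 25.0*0.0 + 17.0*0.0 = -18.0 + 0.0 + 0.0 = -18.0


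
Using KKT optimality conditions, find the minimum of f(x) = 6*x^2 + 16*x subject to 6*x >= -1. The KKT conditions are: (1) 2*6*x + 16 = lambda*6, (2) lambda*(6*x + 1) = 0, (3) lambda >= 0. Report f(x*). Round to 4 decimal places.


Step 1: Try lambda = 0 (constraint inactive).
x_unc = -16/(2*6) = -1.3333
Check: 6*-1.3333 = -7.9998 < -1 -- violated!
Step 2: Constraint must be active: 6*x = -1
x* = -1/6 = -0.1667 (rounded; the exact value -1/6 is used below)
lambda = (2*6*(-1/6) + 16)/6 = 2.3333
Step 3: Compute optimal value.
f(x*) = 6*(-1/6)^2 + 16*(-1/6) = -2.5


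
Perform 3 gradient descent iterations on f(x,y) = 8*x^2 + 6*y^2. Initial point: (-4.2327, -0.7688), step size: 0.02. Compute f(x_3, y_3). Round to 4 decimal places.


Gradient descent on f(x,y) = 8*x^2 + 6*y^2.
Starting point: (-4.2327, -0.7688), alpha = 0.02
Step 1: grad_x = 2*8*-4.2327 = -67.7232, grad_y = 2*6*-0.7688 = -9.2256
  x_1 = -4.2327 - 0.02*-67.7232 = -2.8782
  y_1 = -0.7688 - 0.02*-9.2256 = -0.5843
Step 2: grad_x = 2*8*-2.8782 = -46.0518, grad_y = 2*6*-0.5843 = -7.0115
  x_2 = -2.8782 - 0.02*-46.0518 = -1.9572
  y_2 = -0.5843 - 0.02*-7.0115 = -0.4441
Step 3: grad_x = 2*8*-1.9572 = -31.3152, grad_y = 2*6*-0.4441 = -5.3287
  x_3 = -1.9572 - 0.02*-31.3152 = -1.3309
  y_3 = -0.4441 - 0.02*-5.3287 = -0.3375
f(-1.3309, -0.3375) = 8*(-1.3309)^2 + 6*(-0.3375)^2 = 14.8537


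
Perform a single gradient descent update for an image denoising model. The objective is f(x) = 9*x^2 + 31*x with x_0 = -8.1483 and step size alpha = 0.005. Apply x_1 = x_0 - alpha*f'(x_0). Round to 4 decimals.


We compute the gradient at x_0 and apply the update.
f'(x) = 18*x + 31
f'(-8.1483) = 18*-8.1483 + 31 = -115.6694
x_1 = -8.1483 - 0.005*-115.6694 = -7.57


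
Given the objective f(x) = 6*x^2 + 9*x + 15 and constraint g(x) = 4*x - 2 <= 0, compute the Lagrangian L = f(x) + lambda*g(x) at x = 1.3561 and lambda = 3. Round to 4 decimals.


Step 1: Evaluate f(x).
f(1.3561) = 6*1.3561^2 + 9*1.3561 + 15 = 38.2389
Step 2: Evaluate g(x).
g(1.3561) = 4*1.3561 - 2 = 3.4244
Step 3: Compute Lagrangian.
L = 38.2389 + 3*3.4244 = 48.5121


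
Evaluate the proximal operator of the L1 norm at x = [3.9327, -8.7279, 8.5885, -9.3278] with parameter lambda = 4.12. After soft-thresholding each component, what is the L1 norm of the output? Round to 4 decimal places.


Soft-thresholding with lambda = 4.12:
prox(3.9327) = sign(3.9327)*max(|3.9327| - 4.12, 0) = 0.0
prox(-8.7279) = sign(-8.7279)*max(|-8.7279| - 4.12, 0) = -4.6079
prox(8.5885) = sign(8.5885)*max(|8.5885| - 4.12, 0) = 4.4685
prox(-9.3278) = sign(-9.3278)*max(|-9.3278| - 4.12, 0) = -5.2078
prox(x) = [0.0, -4.6079, 4.4685, -5.2078]
||prox(x)||_1 = 0.0 + 4.6079 + 4.4685 + 5.2078 = 14.2842


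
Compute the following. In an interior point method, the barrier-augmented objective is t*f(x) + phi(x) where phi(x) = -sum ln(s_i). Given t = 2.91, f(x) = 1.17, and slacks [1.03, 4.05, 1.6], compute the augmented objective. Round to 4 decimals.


Step 1: Compute log-barrier.
ln values: [0.0296, 1.3987, 0.47]
phi = -(0.0296 + 1.3987 + 0.47) = -1.8983
Step 2: Compute augmented objective.
t*f(x) = 2.91*1.17 = 3.4047
Total = 3.4047 - 1.8983 = 1.5064


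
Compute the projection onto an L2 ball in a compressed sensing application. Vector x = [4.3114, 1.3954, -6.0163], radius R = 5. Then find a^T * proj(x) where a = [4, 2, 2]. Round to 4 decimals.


Step 1: Compute ||x|| (intermediates to 6 decimals).
||x|| = sqrt(4.3114^2 + 1.3954^2 + (-6.0163)^2) = 7.53201
Step 2: Project.
Since ||x|| > R, scale = R/||x|| = 5/7.53201 = 0.663833, proj(x) = scale * x
proj(x) = [2.86205, 0.926313, -3.993818]
Step 3: Dot product.
a^T * proj(x) = 4*2.86205 + 2*0.926313 + 2*(-3.993818) = 5.3132


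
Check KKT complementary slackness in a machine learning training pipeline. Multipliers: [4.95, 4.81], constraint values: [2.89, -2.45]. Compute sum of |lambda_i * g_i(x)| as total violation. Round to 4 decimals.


KKT complementary slackness check:
lambda_1 * g_1 = 4.95 * 2.89 = 14.3055
lambda_2 * g_2 = 4.81 * -2.45 = -11.7845
Total violation = 14.3055 + 11.7845 = 26.09


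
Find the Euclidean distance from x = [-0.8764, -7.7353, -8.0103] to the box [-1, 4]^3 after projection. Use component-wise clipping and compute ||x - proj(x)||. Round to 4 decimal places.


Project each component onto [-1, 4].
clip(-0.8764) = -0.8764, clip(-7.7353) = -1.0, clip(-8.0103) = -1.0
Projection = [-0.8764, -1.0, -1.0]
Squared diffs: [0.0, 45.3643, 49.1443]
Distance = sqrt(94.5086) = 9.7216


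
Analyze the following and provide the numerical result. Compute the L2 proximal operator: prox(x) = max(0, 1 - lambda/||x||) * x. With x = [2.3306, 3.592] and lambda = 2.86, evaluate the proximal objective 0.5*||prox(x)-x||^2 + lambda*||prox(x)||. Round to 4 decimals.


Step 1: Compute ||x||.
||x|| = 4.2818
Step 2: Compute scaling factor.
scale = max(0, 1 - 2.86/4.2818) = 0.3321
Step 3: prox(x) = [0.7739, 1.1928]
||prox(x)|| = 1.4218
Step 4: Proximal objective.
0.5*||prox-x||^2 = 4.0898
lambda*||prox|| = 4.0663
Total = 8.1563


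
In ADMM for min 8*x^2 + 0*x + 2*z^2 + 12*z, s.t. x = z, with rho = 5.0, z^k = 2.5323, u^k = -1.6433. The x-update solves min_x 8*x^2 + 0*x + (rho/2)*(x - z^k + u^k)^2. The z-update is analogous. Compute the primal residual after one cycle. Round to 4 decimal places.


ADMM iteration with rho = 5.0, z^k = 2.5323, u^k = -1.6433
Step 1: x-update.
Minimize 8*x^2 + 0*x + (5.0/2)*(x - 2.5323 - 1.6433)^2
FOC: (2*8 + 5.0)*x = 0 + 5.0*(2.5323 + 1.6433)
x^{k+1} = 0.9942
Step 2: z-update.
Minimize 2*z^2 + 12*z + (5.0/2)*(0.9942 - z - 1.6433)^2
FOC: (2*2 + 5.0)*z = -12 + 5.0*(0.9942 - 1.6433)
z^{k+1} = -1.6939
Step 3: u-update.
u^{k+1} = -1.6433 + 0.9942 + 1.6939 = 1.0448
Step 4: Primal residual = |0.9942 + 1.6939| = 2.6881


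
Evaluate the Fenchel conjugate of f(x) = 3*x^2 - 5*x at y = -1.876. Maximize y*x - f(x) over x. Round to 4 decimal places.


f*(y) = sup_x {y*x - a*x^2 - b*x} = sup_x {(y-b)*x - a*x^2}
FOC: (y - b) - 2a*x = 0 => x* = (y - b)/(2a)
x* = (-1.876 + 5)/(2*3) = 0.5207
f*(-1.876) = (y-b)^2/(4a) = (-1.876 + 5)^2/(4*3)
= 9.7594/12 = 0.8133


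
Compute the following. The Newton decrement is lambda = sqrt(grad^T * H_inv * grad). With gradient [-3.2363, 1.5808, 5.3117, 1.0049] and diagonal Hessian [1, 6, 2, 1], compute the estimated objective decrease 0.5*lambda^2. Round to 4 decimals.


Step 1: H is diagonal, so H^(-1) * g = [-3.2363, 0.2635, 2.6559, 1.0049].
Step 2: g^T H^(-1) g = sum_i g_i^2 / H_ii
  = (-3.2363)^2/1 + (1.5808)^2/6 + (5.3117)^2/2 + (1.0049)^2/1
  = 10.4736 + 0.4165 + 14.1071 + 1.0098 = 26.007
Step 3: Objective decrease = 0.5 * g^T H^(-1) g = 13.0035


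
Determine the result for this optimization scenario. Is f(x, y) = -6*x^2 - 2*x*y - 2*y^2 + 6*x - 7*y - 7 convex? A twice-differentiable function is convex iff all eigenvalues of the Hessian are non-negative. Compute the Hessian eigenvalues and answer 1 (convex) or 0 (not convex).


The Hessian of f(x,y) = -6*x^2 - 2*x*y - 2*y^2 + 6*x - 7*y - 7 is:
H = [[-12, -2], [-2, -4]]
Trace = -12 - 4 = -16
Determinant = -12*-4 - (-2)^2 = 44
Discriminant = (-16)^2 - 4*44 = 80.0
Eigenvalues: lambda_1 = -12.4721, lambda_2 = -3.5279
The function is not convex.

0


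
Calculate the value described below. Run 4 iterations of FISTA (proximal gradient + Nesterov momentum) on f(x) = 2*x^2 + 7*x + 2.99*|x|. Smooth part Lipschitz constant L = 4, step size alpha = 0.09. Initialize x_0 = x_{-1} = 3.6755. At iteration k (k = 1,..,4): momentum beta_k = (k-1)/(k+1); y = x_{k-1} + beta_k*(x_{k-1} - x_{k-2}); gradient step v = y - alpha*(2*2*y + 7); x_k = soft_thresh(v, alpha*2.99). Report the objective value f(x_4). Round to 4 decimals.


FISTA on f(x) = 2*x^2 + 7*x + 2.99*|x|
L = 4, alpha = 0.09
Iteration 1: beta = 0.0, y = 3.6755 + 0.0*(3.6755 - 3.6755) = 3.6755
  grad(y) = 21.702, v = y - alpha*grad = 1.7223
  prox(v) = soft_thresh(1.7223, 0.2691) = 1.4532
Iteration 2: beta = 0.3333, y = 1.4532 + 0.3333*(1.4532 - 3.6755) = 0.7125
  grad(y) = 9.8498, v = y - alpha*grad = -0.174
  prox(v) = soft_thresh(-0.174, 0.2691) = 0.0
Iteration 3: beta = 0.5, y = 0.0 + 0.5*(0.0 - 1.4532) = -0.7266
  grad(y) = 4.0936, v = y - alpha*grad = -1.095
  prox(v) = soft_thresh(-1.095, 0.2691) = -0.8259
Iteration 4: beta = 0.6, y = -0.8259 + 0.6*(-0.8259 - 0.0) = -1.3215
  grad(y) = 1.714, v = y - alpha*grad = -1.4758
  prox(v) = soft_thresh(-1.4758, 0.2691) = -1.2067
f(x_4) = 2*(-1.2067)^2 + 7*(-1.2067) + 2.99*|-1.2067| = -1.9267


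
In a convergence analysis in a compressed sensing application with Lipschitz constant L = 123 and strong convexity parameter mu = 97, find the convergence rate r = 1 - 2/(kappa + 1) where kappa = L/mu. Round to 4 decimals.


Step 1: Compute the condition number.
kappa = L/mu = 123/97 = 1.268
Step 2: Compute the convergence rate.
r = 1 - 2/(kappa + 1) = 1 - 2*mu/(L + mu) = (L - mu)/(L + mu) = 26/220 = 0.1182


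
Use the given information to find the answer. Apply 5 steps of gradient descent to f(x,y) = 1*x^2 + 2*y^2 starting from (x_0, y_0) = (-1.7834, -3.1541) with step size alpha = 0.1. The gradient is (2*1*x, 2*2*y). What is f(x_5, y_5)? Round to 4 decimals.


Gradient descent on f(x,y) = 1*x^2 + 2*y^2.
Starting point: (-1.7834, -3.1541), alpha = 0.1
Step 1: grad_x = 2*1*-1.7834 = -3.5668, grad_y = 2*2*-3.1541 = -12.6164
  x_1 = -1.7834 - 0.1*-3.5668 = -1.4267
  y_1 = -3.1541 - 0.1*-12.6164 = -1.8925
Step 2: grad_x = 2*1*-1.4267 = -2.8534, grad_y = 2*2*-1.8925 = -7.5698
  x_2 = -1.4267 - 0.1*-2.8534 = -1.1414
  y_2 = -1.8925 - 0.1*-7.5698 = -1.1355
Step 3: grad_x = 2*1*-1.1414 = -2.2828, grad_y = 2*2*-1.1355 = -4.5419
  x_3 = -1.1414 - 0.1*-2.2828 = -0.9131
  y_3 = -1.1355 - 0.1*-4.5419 = -0.6813
Step 4: grad_x = 2*1*-0.9131 = -1.8262, grad_y = 2*2*-0.6813 = -2.7251
  x_4 = -0.9131 - 0.1*-1.8262 = -0.7305
  y_4 = -0.6813 - 0.1*-2.7251 = -0.4088
Step 5: grad_x = 2*1*-0.7305 = -1.461, grad_y = 2*2*-0.4088 = -1.6351
  x_5 = -0.7305 - 0.1*-1.461 = -0.5844
  y_5 = -0.4088 - 0.1*-1.6351 = -0.2453
f(-0.5844, -0.2453) = 1*(-0.5844)^2 + 2*(-0.2453)^2 = 0.4618


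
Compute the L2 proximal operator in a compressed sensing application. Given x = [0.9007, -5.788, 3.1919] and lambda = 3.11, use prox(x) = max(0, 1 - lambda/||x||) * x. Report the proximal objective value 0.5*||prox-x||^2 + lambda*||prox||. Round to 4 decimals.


Step 1: Compute ||x||.
||x|| = 6.6709
Step 2: Compute scaling factor.
scale = max(0, 1 - 3.11/6.6709) = 0.5338
Step 3: prox(x) = [0.4808, -3.0896, 1.7038]
||prox(x)|| = 3.5609
Step 4: Proximal objective.
0.5*||prox-x||^2 = 4.8361
lambda*||prox|| = 11.0744
Total = 15.9103


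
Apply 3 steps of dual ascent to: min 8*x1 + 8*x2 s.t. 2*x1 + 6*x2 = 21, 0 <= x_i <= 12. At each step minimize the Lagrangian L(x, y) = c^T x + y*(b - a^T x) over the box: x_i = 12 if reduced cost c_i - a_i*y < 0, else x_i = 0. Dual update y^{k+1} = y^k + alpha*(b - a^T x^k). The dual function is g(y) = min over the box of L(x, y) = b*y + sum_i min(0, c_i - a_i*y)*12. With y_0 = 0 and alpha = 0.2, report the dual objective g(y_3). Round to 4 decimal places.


Dual ascent for LP: min 8*x1 + 8*x2, 2*x1 + 6*x2 = 21, 0 <= x_i <= 12
Step 1: y^k = 0.0, reduced costs: (8.0, 8.0)
  x^k = (0.0, 0.0), subgradient = b - a^T x = 21.0
  y^{k+1} = 0.0 + 0.2*21.0 = 4.2
Step 2: y^k = 4.2, reduced costs: (-0.4, -17.2)
  x^k = (12.0, 12.0), subgradient = b - a^T x = -75.0
  y^{k+1} = 4.2 + 0.2*-75.0 = -10.8
Step 3: y^k = -10.8, reduced costs: (29.6, 72.8)
  x^k = (0.0, 0.0), subgradient = b - a^T x = 21.0
  y^{k+1} = -10.8 + 0.2*21.0 = -6.6
Dual objective at y_3 = -6.6: reduced costs (21.2, 47.6), box minimizer x = (0.0, 0.0)
g(y_3) = b*y + (c1 - a1*y)*x1 + (c2 - a2*y)*x2 = 21*(-6.6) + 21.2*0.0 + 47.6*0.0 = -138.6 + 0.0 + 0.0 = -138.6


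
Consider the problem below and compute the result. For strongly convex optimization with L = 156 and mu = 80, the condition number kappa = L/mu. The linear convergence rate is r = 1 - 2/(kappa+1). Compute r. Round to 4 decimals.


Step 1: Compute the condition number.
kappa = L/mu = 156/80 = 1.95
Step 2: Compute the convergence rate.
r = 1 - 2/(kappa + 1) = 1 - 2*mu/(L + mu) = (L - mu)/(L + mu) = 76/236 = 0.322


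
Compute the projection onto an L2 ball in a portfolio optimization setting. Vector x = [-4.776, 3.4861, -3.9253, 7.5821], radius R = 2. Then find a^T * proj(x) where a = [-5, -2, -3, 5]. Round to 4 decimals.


Step 1: Compute ||x|| (intermediates to 6 decimals).
||x|| = sqrt((-4.776)^2 + 3.4861^2 + (-3.9253)^2 + 7.5821^2) = 10.385533
Step 2: Project.
Since ||x|| > R, scale = R/||x|| = 2/10.385533 = 0.192576, proj(x) = scale * x
proj(x) = [-0.919743, 0.671339, -0.755919, 1.46013]
Step 3: Dot product.
a^T * proj(x) = -5*(-0.919743) - 2*0.671339 - 3*(-0.755919) + 5*1.46013 = 12.8244


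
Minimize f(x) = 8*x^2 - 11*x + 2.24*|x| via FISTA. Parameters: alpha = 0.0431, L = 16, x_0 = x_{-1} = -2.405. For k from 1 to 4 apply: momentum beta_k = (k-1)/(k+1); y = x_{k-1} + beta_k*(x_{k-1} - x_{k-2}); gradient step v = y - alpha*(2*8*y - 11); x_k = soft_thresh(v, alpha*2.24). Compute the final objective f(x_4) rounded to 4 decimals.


FISTA on f(x) = 8*x^2 - 11*x + 2.24*|x|
L = 16, alpha = 0.0431
Iteration 1: beta = 0.0, y = -2.405 + 0.0*(-2.405 + 2.405) = -2.405
  grad(y) = -49.48, v = y - alpha*grad = -0.2724
  prox(v) = soft_thresh(-0.2724, 0.0965) = -0.1759
Iteration 2: beta = 0.3333, y = -0.1759 + 0.3333*(-0.1759 + 2.405) = 0.5672
  grad(y) = -1.9252, v = y - alpha*grad = 0.6502
  prox(v) = soft_thresh(0.6502, 0.0965) = 0.5536
Iteration 3: beta = 0.5, y = 0.5536 + 0.5*(0.5536 + 0.1759) = 0.9183
  grad(y) = 3.6935, v = y - alpha*grad = 0.7592
  prox(v) = soft_thresh(0.7592, 0.0965) = 0.6626
Iteration 4: beta = 0.6, y = 0.6626 + 0.6*(0.6626 - 0.5536) = 0.728
  grad(y) = 0.6482, v = y - alpha*grad = 0.7001
  prox(v) = soft_thresh(0.7001, 0.0965) = 0.6035
f(x_4) = 8*0.6035^2 - 11*0.6035 + 2.24*|0.6035| = -2.3729


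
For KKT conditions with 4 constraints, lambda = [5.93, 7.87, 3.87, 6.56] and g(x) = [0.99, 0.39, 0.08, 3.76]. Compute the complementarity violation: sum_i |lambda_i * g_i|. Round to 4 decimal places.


KKT complementary slackness check:
lambda_1 * g_1 = 5.93 * 0.99 = 5.8707
lambda_2 * g_2 = 7.87 * 0.39 = 3.0693
lambda_3 * g_3 = 3.87 * 0.08 = 0.3096
lambda_4 * g_4 = 6.56 * 3.76 = 24.6656
Total violation = 5.8707 + 3.0693 + 0.3096 + 24.6656 = 33.9152


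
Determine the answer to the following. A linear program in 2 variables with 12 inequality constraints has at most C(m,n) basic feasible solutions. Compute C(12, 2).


Each vertex corresponds to some choice of n active constraints out of m, so the number of vertices is at most C(m, n) = m! / (n!(m-n)!).
m = 12, n = 2
Numerator: 12 * 11
Denominator: 2! = 2
C(12, 2) = 66


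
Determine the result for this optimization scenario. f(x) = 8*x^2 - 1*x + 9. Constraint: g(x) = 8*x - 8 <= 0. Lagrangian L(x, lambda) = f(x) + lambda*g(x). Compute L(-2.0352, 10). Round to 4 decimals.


Step 1: Evaluate f(x).
f(-2.0352) = 8*(-2.0352)^2 - 1*(-2.0352) + 9 = 44.1715
Step 2: Evaluate g(x).
g(-2.0352) = 8*-2.0352 - 8 = -24.2816
Step 3: Compute Lagrangian.
L = 44.1715 + 10*-24.2816 = -198.6445


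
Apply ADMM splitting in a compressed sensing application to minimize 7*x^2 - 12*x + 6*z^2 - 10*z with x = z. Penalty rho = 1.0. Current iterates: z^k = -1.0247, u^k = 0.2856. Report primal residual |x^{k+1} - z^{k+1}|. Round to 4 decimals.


ADMM iteration with rho = 1.0, z^k = -1.0247, u^k = 0.2856
Step 1: x-update.
Minimize 7*x^2 - 12*x + (1.0/2)*(x + 1.0247 + 0.2856)^2
FOC: (2*7 + 1.0)*x = 12 + 1.0*(-1.0247 - 0.2856)
x^{k+1} = 0.7126
Step 2: z-update.
Minimize 6*z^2 - 10*z + (1.0/2)*(0.7126 - z + 0.2856)^2
FOC: (2*6 + 1.0)*z = 10 + 1.0*(0.7126 + 0.2856)
z^{k+1} = 0.846
Step 3: u-update.
u^{k+1} = 0.2856 + 0.7126 - 0.846 = 0.1522
Step 4: Primal residual = |0.7126 - 0.846| = 0.1334


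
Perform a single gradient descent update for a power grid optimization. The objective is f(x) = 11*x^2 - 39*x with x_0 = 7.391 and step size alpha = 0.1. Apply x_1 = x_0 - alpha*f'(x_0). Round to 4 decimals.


We compute the gradient at x_0 and apply the update.
f'(x) = 22*x - 39
f'(7.391) = 22*7.391 - 39 = 123.602
x_1 = 7.391 - 0.1*123.602 = -4.9692


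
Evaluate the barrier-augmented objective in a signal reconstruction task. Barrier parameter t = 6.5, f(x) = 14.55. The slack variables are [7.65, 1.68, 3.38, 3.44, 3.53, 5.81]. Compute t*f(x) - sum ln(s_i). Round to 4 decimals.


Step 1: Compute log-barrier.
ln values: [2.0347, 0.5188, 1.2179, 1.2355, 1.2613, 1.7596]
phi = -(2.0347 + 0.5188 + 1.2179 + 1.2355 + 1.2613 + 1.7596) = -8.0277
Step 2: Compute augmented objective.
t*f(x) = 6.5*14.55 = 94.575
Total = 94.575 - 8.0277 = 86.5473


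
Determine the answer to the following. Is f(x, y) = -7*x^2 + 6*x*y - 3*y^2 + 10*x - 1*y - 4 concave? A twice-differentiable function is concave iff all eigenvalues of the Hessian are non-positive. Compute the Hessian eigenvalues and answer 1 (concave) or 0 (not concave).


The Hessian of f(x,y) = -7*x^2 + 6*x*y - 3*y^2 + 10*x - 1*y - 4 is:
H = [[-14, 6], [6, -6]]
Trace = -14 - 6 = -20
Determinant = -14*-6 - (6)^2 = 48
Discriminant = (-20)^2 - 4*48 = 208.0
Eigenvalues: lambda_1 = -17.2111, lambda_2 = -2.7889
The function is concave.

1


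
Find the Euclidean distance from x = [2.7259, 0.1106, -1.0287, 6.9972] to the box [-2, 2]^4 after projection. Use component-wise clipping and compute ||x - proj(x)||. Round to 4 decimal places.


Project each component onto [-2, 2].
clip(2.7259) = 2.0, clip(0.1106) = 0.1106, clip(-1.0287) = -1.0287, clip(6.9972) = 2.0
Projection = [2.0, 0.1106, -1.0287, 2.0]
Squared diffs: [0.5269, 0.0, 0.0, 24.972]
Distance = sqrt(25.4989) = 5.0496


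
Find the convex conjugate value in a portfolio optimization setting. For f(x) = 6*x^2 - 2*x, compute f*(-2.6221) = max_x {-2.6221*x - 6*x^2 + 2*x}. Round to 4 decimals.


f*(y) = sup_x {y*x - a*x^2 - b*x} = sup_x {(y-b)*x - a*x^2}
FOC: (y - b) - 2a*x = 0 => x* = (y - b)/(2a)
x* = (-2.6221 + 2)/(2*6) = -0.0518
f*(-2.6221) = (y-b)^2/(4a) = (-2.6221 + 2)^2/(4*6)
= 0.387/24 = 0.0161


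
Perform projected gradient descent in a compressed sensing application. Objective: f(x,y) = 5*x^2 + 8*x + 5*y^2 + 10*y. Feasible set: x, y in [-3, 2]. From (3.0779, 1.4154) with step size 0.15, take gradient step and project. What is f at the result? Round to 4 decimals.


Step 1: Compute gradient at (3.0779, 1.4154).
grad_x = 2*5*3.0779 + 8 = 38.779
grad_y = 2*5*1.4154 + 10 = 24.154
Step 2: Gradient step.
x_raw = 3.0779 - 0.15*38.779 = -2.739
y_raw = 1.4154 - 0.15*24.154 = -2.2077
Step 3: Project onto [-3, 2].
x_proj = clip(-2.739) = -2.739
y_proj = clip(-2.2077) = -2.2077
Step 4: Evaluate f.
f(-2.739, -2.2077) = 17.8903


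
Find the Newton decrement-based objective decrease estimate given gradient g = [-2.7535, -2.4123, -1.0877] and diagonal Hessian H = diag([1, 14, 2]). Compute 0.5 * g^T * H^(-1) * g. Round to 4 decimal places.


Step 1: H is diagonal, so H^(-1) * g = [-2.7535, -0.1723, -0.5439].
Step 2: g^T H^(-1) g = sum_i g_i^2 / H_ii
  = (-2.7535)^2/1 + (-2.4123)^2/14 + (-1.0877)^2/2
  = 7.5818 + 0.4157 + 0.5915 = 8.589
Step 3: Objective decrease = 0.5 * g^T H^(-1) g = 4.2945


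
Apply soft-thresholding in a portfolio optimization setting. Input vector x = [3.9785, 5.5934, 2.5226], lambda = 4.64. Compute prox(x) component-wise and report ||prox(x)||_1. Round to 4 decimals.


Soft-thresholding with lambda = 4.64:
prox(3.9785) = sign(3.9785)*max(|3.9785| - 4.64, 0) = 0.0
prox(5.5934) = sign(5.5934)*max(|5.5934| - 4.64, 0) = 0.9534
prox(2.5226) = sign(2.5226)*max(|2.5226| - 4.64, 0) = 0.0
prox(x) = [0.0, 0.9534, 0.0]
||prox(x)||_1 = 0.0 + 0.9534 + 0.0 = 0.9534


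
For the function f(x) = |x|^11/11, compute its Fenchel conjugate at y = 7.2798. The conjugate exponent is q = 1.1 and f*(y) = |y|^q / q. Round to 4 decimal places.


The conjugate exponent q satisfies 1/p + 1/q = 1.
p = 11, so q = 11/(11 - 1) = 1.1
|y|^q = 7.2798^1.1 = 8.8783
f*(7.2798) = 8.8783 / 1.1 = 8.0712


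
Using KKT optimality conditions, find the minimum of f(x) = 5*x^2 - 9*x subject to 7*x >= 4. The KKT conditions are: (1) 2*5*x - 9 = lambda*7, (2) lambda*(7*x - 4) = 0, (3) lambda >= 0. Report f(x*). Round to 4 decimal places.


Step 1: Try lambda = 0 (constraint inactive).
Stationarity: 2*5*x - 9 = 0
x* = 9/(2*5) = 0.9
Check constraint: 7*0.9 = 6.3 >= 4 -- satisfied.
Step 2: Compute optimal value.
f(x*) = 5*0.9^2 - 9*0.9 = -4.05


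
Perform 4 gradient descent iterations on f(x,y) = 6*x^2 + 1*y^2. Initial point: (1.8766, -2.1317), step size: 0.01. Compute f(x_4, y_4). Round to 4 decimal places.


Gradient descent on f(x,y) = 6*x^2 + 1*y^2.
Starting point: (1.8766, -2.1317), alpha = 0.01
Step 1: grad_x = 2*6*1.8766 = 22.5192, grad_y = 2*1*-2.1317 = -4.2634
  x_1 = 1.8766 - 0.01*22.5192 = 1.6514
  y_1 = -2.1317 - 0.01*-4.2634 = -2.0891
Step 2: grad_x = 2*6*1.6514 = 19.8169, grad_y = 2*1*-2.0891 = -4.1781
  x_2 = 1.6514 - 0.01*19.8169 = 1.4532
  y_2 = -2.0891 - 0.01*-4.1781 = -2.0473
Step 3: grad_x = 2*6*1.4532 = 17.4389, grad_y = 2*1*-2.0473 = -4.0946
  x_3 = 1.4532 - 0.01*17.4389 = 1.2789
  y_3 = -2.0473 - 0.01*-4.0946 = -2.0063
Step 4: grad_x = 2*6*1.2789 = 15.3462, grad_y = 2*1*-2.0063 = -4.0127
  x_4 = 1.2789 - 0.01*15.3462 = 1.1254
  y_4 = -2.0063 - 0.01*-4.0127 = -1.9662
f(1.1254, -1.9662) = 6*1.1254^2 + 1*(-1.9662)^2 = 11.465


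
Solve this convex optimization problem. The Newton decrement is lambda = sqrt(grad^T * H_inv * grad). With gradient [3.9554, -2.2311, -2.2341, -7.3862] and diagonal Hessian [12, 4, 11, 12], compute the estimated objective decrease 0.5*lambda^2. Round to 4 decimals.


Step 1: H is diagonal, so H^(-1) * g = [0.3296, -0.5578, -0.2031, -0.6155].
Step 2: g^T H^(-1) g = sum_i g_i^2 / H_ii
  = (3.9554)^2/12 + (-2.2311)^2/4 + (-2.2341)^2/11 + (-7.3862)^2/12
  = 1.3038 + 1.2445 + 0.4537 + 4.5463 = 7.5483
Step 3: Objective decrease = 0.5 * g^T H^(-1) g = 3.7741


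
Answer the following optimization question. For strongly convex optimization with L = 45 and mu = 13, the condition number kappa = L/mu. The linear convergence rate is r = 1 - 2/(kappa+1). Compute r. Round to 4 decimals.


Step 1: Compute the condition number.
kappa = L/mu = 45/13 = 3.4615
Step 2: Compute the convergence rate.
r = 1 - 2/(kappa + 1) = 1 - 2*mu/(L + mu) = (L - mu)/(L + mu) = 32/58 = 0.5517


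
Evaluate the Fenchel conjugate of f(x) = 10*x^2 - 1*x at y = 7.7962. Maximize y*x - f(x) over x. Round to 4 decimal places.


f*(y) = sup_x {y*x - a*x^2 - b*x} = sup_x {(y-b)*x - a*x^2}
FOC: (y - b) - 2a*x = 0 => x* = (y - b)/(2a)
x* = (7.7962 + 1)/(2*10) = 0.4398
f*(7.7962) = (y-b)^2/(4a) = (7.7962 + 1)^2/(4*10)
= 77.3731/40 = 1.9343


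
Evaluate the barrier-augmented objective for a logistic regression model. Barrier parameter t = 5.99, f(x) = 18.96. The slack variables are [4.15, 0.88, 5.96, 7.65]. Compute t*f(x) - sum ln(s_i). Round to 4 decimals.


Step 1: Compute log-barrier.
ln values: [1.4231, -0.1278, 1.7851, 2.0347]
phi = -(1.4231 - 0.1278 + 1.7851 + 2.0347) = -5.1151
Step 2: Compute augmented objective.
t*f(x) = 5.99*18.96 = 113.5704
Total = 113.5704 - 5.1151 = 108.4553


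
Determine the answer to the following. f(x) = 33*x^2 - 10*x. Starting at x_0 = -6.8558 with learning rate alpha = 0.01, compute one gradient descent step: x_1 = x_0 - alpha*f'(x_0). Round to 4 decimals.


We compute the gradient at x_0 and apply the update.
f'(x) = 66*x - 10
f'(-6.8558) = 66*-6.8558 - 10 = -462.4828
x_1 = -6.8558 - 0.01*-462.4828 = -2.231


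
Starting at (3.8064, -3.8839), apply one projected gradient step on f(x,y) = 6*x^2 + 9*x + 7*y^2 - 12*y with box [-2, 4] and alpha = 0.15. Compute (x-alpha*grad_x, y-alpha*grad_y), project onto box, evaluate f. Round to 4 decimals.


Step 1: Compute gradient at (3.8064, -3.8839).
grad_x = 2*6*3.8064 + 9 = 54.6768
grad_y = 2*7*-3.8839 - 12 = -66.3746
Step 2: Gradient step.
x_raw = 3.8064 - 0.15*54.6768 = -4.3951
y_raw = -3.8839 - 0.15*-66.3746 = 6.0723
Step 3: Project onto [-2, 4].
x_proj = clip(-4.3951) = -2.0
y_proj = clip(6.0723) = 4.0
Step 4: Evaluate f.
f(-2.0, 4.0) = 70.0


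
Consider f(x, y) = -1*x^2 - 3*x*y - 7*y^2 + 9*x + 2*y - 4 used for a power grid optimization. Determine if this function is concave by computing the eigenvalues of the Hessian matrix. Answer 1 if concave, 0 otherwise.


The Hessian of f(x,y) = -1*x^2 - 3*x*y - 7*y^2 + 9*x + 2*y - 4 is:
H = [[-2, -3], [-3, -14]]
Trace = -2 - 14 = -16
Determinant = -2*-14 - (-3)^2 = 19
Discriminant = (-16)^2 - 4*19 = 180.0
Eigenvalues: lambda_1 = -14.7082, lambda_2 = -1.2918
The function is concave.

1


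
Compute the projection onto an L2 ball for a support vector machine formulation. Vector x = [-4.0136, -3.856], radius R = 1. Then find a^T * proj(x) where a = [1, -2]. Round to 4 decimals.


Step 1: Compute ||x|| (intermediates to 6 decimals).
||x|| = sqrt((-4.0136)^2 + (-3.856)^2) = 5.565763
Step 2: Project.
Since ||x|| > R, scale = R/||x|| = 1/5.565763 = 0.17967, proj(x) = scale * x
proj(x) = [-0.721124, -0.692808]
Step 3: Dot product.
a^T * proj(x) = 1*(-0.721124) - 2*(-0.692808) = 0.6645


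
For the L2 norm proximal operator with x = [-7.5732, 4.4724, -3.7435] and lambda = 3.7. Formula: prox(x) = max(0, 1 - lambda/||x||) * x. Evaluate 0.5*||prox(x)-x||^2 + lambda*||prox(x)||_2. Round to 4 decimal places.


Step 1: Compute ||x||.
||x|| = 9.5587
Step 2: Compute scaling factor.
scale = max(0, 1 - 3.7/9.5587) = 0.6129
Step 3: prox(x) = [-4.6418, 2.7412, -2.2945]
||prox(x)|| = 5.8587
Step 4: Proximal objective.
0.5*||prox-x||^2 = 6.845
lambda*||prox|| = 21.6772
Total = 28.5223


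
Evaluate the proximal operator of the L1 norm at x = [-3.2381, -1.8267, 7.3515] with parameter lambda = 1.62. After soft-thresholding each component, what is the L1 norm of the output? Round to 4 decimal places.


Soft-thresholding with lambda = 1.62:
prox(-3.2381) = sign(-3.2381)*max(|-3.2381| - 1.62, 0) = -1.6181
prox(-1.8267) = sign(-1.8267)*max(|-1.8267| - 1.62, 0) = -0.2067
prox(7.3515) = sign(7.3515)*max(|7.3515| - 1.62, 0) = 5.7315
prox(x) = [-1.6181, -0.2067, 5.7315]
||prox(x)||_1 = 1.6181 + 0.2067 + 5.7315 = 7.5563
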